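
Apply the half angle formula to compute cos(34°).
cos(34°) = √((1 + cos 68°)/2) = 0.829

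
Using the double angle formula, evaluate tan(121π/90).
tan(121π/90) = 2 tan 121π/180 / (1 - tan²121π/180) = 1.881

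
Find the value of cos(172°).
cos(172°) = -0.9903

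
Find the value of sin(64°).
sin(64°) = 0.8988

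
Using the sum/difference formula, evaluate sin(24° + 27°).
sin(24° + 27°) = sin 24° cos 27° + cos 24° sin 27° = 0.7771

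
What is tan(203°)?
tan(203°) = 0.4245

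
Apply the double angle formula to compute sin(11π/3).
sin(11π/3) = 2 sin 11π/6 cos 11π/6 = -√3/2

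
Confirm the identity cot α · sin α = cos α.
LHS = (cos α/sin α) · sin α = cos α = RHS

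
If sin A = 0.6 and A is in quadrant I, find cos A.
cos A = 0.8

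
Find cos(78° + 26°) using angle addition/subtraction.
cos(78° + 26°) = cos 78° cos 26° - sin 78° sin 26° = -0.2419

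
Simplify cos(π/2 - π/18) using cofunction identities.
cos(π/2 - π/18) = sin(π/18)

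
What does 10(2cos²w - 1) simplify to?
10(2cos²w - 1) = 10(cos(2w)) (using Double angle)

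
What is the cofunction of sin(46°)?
sin(46°) = cos(90° - 46°) = cos(44°)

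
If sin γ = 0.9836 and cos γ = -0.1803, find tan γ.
tan γ = sin γ / cos γ = -5.455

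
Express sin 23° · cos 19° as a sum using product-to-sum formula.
sin 23° cos 19° = (1/2)[sin(23°+19°) + sin(23°-19°)]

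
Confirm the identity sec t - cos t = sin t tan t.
LHS = 1/cos t - cos t = (1 - cos²t)/cos t = sin²t/cos t = sin t · (sin t/cos t) = sin t tan t = RHS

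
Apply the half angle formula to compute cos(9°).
cos(9°) = √((1 + cos 18°)/2) = 0.9877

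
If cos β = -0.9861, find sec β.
sec β = 1/cos β = -1.014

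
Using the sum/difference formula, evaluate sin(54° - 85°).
sin(54° - 85°) = sin 54° cos 85° - cos 54° sin 85° = -0.515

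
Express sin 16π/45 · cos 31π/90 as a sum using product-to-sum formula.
sin 16π/45 cos 31π/90 = (1/2)[sin(16π/45+31π/90) + sin(16π/45-31π/90)]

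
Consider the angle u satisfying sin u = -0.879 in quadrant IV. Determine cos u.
cos u = √(1 - sin²u) = 0.4768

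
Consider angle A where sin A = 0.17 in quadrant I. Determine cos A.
cos A = √(1 - sin²A) = 0.9854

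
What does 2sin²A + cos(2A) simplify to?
2sin²A + cos(2A) = 1 (using Double angle)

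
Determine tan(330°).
tan(330°) = -√3/3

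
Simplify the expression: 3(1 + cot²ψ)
3(1 + cot²ψ) = 3(csc²ψ) (using Pythagorean identity)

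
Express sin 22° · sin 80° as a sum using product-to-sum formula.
sin 22° sin 80° = (1/2)[cos(22°-80°) - cos(22°+80°)]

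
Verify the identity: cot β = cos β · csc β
RHS = cos β · (1/sin β) = cos β/sin β = cot β = LHS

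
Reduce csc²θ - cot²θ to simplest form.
csc²θ - cot²θ = 1 (using Pythagorean identity)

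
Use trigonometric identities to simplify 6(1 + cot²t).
6(1 + cot²t) = 6(csc²t) (using Pythagorean identity)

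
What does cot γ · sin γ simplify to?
cot γ · sin γ = cos γ (using Quotient identity)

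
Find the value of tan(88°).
tan(88°) = 28.64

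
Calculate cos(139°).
cos(139°) = -0.7547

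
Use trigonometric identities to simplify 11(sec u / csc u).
11(sec u / csc u) = 11(tan u) (using Reciprocal identities)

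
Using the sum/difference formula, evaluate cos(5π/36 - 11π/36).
cos(5π/36 - 11π/36) = cos 5π/36 cos 11π/36 + sin 5π/36 sin 11π/36 = √3/2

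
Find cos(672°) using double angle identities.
cos(672°) = cos²336° - sin²336° = 0.6691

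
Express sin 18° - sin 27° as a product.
sin 18° - sin 27° = 2 cos(22.5°) sin(-4.5°)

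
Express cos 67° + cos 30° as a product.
cos 67° + cos 30° = 2 cos(48.5°) cos(18.5°)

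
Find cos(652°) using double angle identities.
cos(652°) = cos²326° - sin²326° = 0.3746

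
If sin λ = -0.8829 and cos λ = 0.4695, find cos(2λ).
cos(2λ) = cos²λ - sin²λ = -0.5591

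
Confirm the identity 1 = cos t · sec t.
RHS = cos t · (1/cos t) = 1 = LHS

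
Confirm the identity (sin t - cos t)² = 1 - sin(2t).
LHS = sin²t - 2 sin t cos t + cos²t = (sin²t + cos²t) - 2 sin t cos t = 1 - sin(2t) = RHS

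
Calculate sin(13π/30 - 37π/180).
sin(13π/30 - 37π/180) = sin 13π/30 cos 37π/180 - cos 13π/30 sin 37π/180 = 0.6561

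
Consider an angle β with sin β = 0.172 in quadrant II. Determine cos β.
cos β = ±√(1 - sin²β) = -0.9851 (negative in QII)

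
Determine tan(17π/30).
tan(17π/30) = -4.705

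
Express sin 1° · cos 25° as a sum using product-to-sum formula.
sin 1° cos 25° = (1/2)[sin(1°+25°) + sin(1°-25°)]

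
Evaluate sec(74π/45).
sec(74π/45) = 2.281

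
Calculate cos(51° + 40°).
cos(51° + 40°) = cos 51° cos 40° - sin 51° sin 40° = -0.01745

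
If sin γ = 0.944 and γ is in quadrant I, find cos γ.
cos γ = 0.3299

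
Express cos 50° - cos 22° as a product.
cos 50° - cos 22° = -2 sin(36°) sin(14°)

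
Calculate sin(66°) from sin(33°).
sin(66°) = 2 sin 33° cos 33° = 0.9135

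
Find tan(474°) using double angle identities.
tan(474°) = 2 tan 237° / (1 - tan²237°) = -2.246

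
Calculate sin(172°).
sin(172°) = 0.1392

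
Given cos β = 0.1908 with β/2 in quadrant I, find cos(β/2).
cos(β/2) = ±√((1 + cos β)/2); positive since β/2 ∈ QI, so cos(β/2) = 0.7716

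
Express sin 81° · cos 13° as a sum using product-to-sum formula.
sin 81° cos 13° = (1/2)[sin(81°+13°) + sin(81°-13°)]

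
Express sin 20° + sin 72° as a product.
sin 20° + sin 72° = 2 sin(46°) cos(-26°)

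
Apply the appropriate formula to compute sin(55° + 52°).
sin(55° + 52°) = sin 55° cos 52° + cos 55° sin 52° = 0.9563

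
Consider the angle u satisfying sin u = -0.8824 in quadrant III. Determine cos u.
cos u = ±√(1 - sin²u) = -0.4705 (negative in QIII)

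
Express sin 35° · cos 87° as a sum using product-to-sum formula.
sin 35° cos 87° = (1/2)[sin(35°+87°) + sin(35°-87°)]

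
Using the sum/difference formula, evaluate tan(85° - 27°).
tan(85° - 27°) = (tan 85° - tan 27°)/(1 + tan 85° tan 27°) = 1.6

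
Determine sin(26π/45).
sin(26π/45) = 0.9703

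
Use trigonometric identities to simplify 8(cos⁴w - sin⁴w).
8(cos⁴w - sin⁴w) = 8(cos(2w)) (using Factoring + double angle)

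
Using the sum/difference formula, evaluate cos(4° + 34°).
cos(4° + 34°) = cos 4° cos 34° - sin 4° sin 34° = 0.788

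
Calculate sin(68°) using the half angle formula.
sin(68°) = √((1 - cos 136°)/2) = 0.9272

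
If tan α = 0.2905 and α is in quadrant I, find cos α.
cos α = 0.9603 (using tan²α + 1 = sec²α)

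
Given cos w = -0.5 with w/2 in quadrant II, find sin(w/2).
sin(w/2) = ±√((1 - cos w)/2); positive since w/2 ∈ QII, so sin(w/2) = √3/2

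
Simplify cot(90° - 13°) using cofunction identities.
cot(90° - 13°) = tan(13°)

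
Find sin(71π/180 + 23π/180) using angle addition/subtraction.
sin(71π/180 + 23π/180) = sin 71π/180 cos 23π/180 + cos 71π/180 sin 23π/180 = 0.9976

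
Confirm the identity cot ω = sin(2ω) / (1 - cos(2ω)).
RHS = 2 sin ω cos ω / (2sin²ω) = cos ω/sin ω = cot ω = LHS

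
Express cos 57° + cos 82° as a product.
cos 57° + cos 82° = 2 cos(69.5°) cos(-12.5°)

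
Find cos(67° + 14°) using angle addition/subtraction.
cos(67° + 14°) = cos 67° cos 14° - sin 67° sin 14° = 0.1564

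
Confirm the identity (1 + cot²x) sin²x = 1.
LHS = csc²x · sin²x = (1/sin²x) · sin²x = 1 = RHS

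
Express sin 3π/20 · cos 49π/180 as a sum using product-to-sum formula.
sin 3π/20 cos 49π/180 = (1/2)[sin(3π/20+49π/180) + sin(3π/20-49π/180)]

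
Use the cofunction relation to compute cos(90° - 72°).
cos(90° - 72°) = sin(72°) = 0.9511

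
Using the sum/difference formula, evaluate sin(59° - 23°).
sin(59° - 23°) = sin 59° cos 23° - cos 59° sin 23° = 0.5878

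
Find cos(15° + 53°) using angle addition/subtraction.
cos(15° + 53°) = cos 15° cos 53° - sin 15° sin 53° = 0.3746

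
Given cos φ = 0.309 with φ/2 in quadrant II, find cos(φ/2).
cos(φ/2) = ±√((1 + cos φ)/2); negative since φ/2 ∈ QII, so cos(φ/2) = -0.809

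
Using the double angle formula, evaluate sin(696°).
sin(696°) = 2 sin 348° cos 348° = -0.4067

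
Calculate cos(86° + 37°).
cos(86° + 37°) = cos 86° cos 37° - sin 86° sin 37° = -0.5446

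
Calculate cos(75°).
cos(75°) = (√6-√2)/4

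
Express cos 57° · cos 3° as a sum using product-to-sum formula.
cos 57° cos 3° = (1/2)[cos(57°-3°) + cos(57°+3°)]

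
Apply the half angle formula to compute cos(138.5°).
cos(138.5°) = -√((1 + cos 277°)/2) = -0.749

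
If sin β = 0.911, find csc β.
csc β = 1/sin β = 1.098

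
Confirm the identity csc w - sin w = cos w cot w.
LHS = 1/sin w - sin w = (1 - sin²w)/sin w = cos²w/sin w = cos w · (cos w/sin w) = cos w cot w = RHS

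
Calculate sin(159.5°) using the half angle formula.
sin(159.5°) = √((1 - cos 319°)/2) = 0.3502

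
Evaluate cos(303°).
cos(303°) = 0.5446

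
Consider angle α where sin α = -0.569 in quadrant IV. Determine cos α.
cos α = √(1 - sin²α) = 0.8223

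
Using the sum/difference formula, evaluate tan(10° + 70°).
tan(10° + 70°) = (tan 10° + tan 70°)/(1 - tan 10° tan 70°) = 5.671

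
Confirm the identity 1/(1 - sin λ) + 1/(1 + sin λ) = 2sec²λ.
LHS = [(1 + sin λ) + (1 - sin λ)] / [(1 - sin λ)(1 + sin λ)] = 2/(1 - sin²λ) = 2/cos²λ = 2sec²λ = RHS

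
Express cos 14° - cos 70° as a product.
cos 14° - cos 70° = -2 sin(42°) sin(-28°)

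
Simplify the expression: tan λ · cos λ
tan λ · cos λ = sin λ (using Quotient identity)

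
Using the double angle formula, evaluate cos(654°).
cos(654°) = cos²327° - sin²327° = 0.4067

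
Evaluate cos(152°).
cos(152°) = -0.8829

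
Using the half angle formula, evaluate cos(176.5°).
cos(176.5°) = -√((1 + cos 353°)/2) = -0.9981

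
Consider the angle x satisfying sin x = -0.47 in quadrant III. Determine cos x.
cos x = ±√(1 - sin²x) = -0.8827 (negative in QIII)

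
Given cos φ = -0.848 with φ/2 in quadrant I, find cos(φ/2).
cos(φ/2) = ±√((1 + cos φ)/2); positive since φ/2 ∈ QI, so cos(φ/2) = 0.2757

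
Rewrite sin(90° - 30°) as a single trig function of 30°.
sin(90° - 30°) = cos(30°)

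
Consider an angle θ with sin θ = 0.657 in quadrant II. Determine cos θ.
cos θ = ±√(1 - sin²θ) = -0.7539 (negative in QII)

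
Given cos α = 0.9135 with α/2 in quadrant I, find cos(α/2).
cos(α/2) = ±√((1 + cos α)/2); positive since α/2 ∈ QI, so cos(α/2) = 0.9781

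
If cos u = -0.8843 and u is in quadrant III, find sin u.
sin u = -0.4669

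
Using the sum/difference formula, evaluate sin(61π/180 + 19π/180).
sin(61π/180 + 19π/180) = sin 61π/180 cos 19π/180 + cos 61π/180 sin 19π/180 = 0.9848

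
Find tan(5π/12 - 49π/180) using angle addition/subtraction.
tan(5π/12 - 49π/180) = (tan 5π/12 - tan 49π/180)/(1 + tan 5π/12 tan 49π/180) = 0.4877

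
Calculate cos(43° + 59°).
cos(43° + 59°) = cos 43° cos 59° - sin 43° sin 59° = -0.2079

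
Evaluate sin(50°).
sin(50°) = 0.766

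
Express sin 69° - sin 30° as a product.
sin 69° - sin 30° = 2 cos(49.5°) sin(19.5°)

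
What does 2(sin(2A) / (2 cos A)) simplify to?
2(sin(2A) / (2 cos A)) = 2(sin A) (using Double angle)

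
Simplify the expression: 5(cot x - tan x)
5(cot x - tan x) = 5(2 cot(2x)) (using Double angle)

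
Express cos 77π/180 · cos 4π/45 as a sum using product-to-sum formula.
cos 77π/180 cos 4π/45 = (1/2)[cos(77π/180-4π/45) + cos(77π/180+4π/45)]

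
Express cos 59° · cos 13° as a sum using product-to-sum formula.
cos 59° cos 13° = (1/2)[cos(59°-13°) + cos(59°+13°)]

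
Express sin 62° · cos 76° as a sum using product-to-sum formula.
sin 62° cos 76° = (1/2)[sin(62°+76°) + sin(62°-76°)]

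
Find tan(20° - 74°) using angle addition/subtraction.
tan(20° - 74°) = (tan 20° - tan 74°)/(1 + tan 20° tan 74°) = -1.376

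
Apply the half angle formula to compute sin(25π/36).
sin(25π/36) = √((1 - cos 25π/18)/2) = 0.8192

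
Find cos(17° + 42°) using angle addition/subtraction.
cos(17° + 42°) = cos 17° cos 42° - sin 17° sin 42° = 0.515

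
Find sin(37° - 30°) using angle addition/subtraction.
sin(37° - 30°) = sin 37° cos 30° - cos 37° sin 30° = 0.1219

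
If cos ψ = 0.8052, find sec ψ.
sec ψ = 1/cos ψ = 1.242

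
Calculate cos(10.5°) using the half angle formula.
cos(10.5°) = √((1 + cos 21°)/2) = 0.9833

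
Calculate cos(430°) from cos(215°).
cos(430°) = cos²215° - sin²215° = 0.342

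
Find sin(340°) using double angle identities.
sin(340°) = 2 sin 170° cos 170° = -0.342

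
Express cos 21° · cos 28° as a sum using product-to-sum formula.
cos 21° cos 28° = (1/2)[cos(21°-28°) + cos(21°+28°)]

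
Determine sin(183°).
sin(183°) = -0.05234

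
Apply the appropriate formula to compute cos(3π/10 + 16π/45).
cos(3π/10 + 16π/45) = cos 3π/10 cos 16π/45 - sin 3π/10 sin 16π/45 = -0.4695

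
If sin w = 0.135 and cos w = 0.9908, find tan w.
tan w = sin w / cos w = 0.1363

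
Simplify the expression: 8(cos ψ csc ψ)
8(cos ψ csc ψ) = 8(cot ψ) (using Reciprocal + quotient)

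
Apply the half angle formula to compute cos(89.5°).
cos(89.5°) = √((1 + cos 179°)/2) = 0.008727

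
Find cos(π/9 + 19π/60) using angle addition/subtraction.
cos(π/9 + 19π/60) = cos π/9 cos 19π/60 - sin π/9 sin 19π/60 = 0.225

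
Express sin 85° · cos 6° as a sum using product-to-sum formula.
sin 85° cos 6° = (1/2)[sin(85°+6°) + sin(85°-6°)]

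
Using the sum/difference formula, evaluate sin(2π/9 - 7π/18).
sin(2π/9 - 7π/18) = sin 2π/9 cos 7π/18 - cos 2π/9 sin 7π/18 = -1/2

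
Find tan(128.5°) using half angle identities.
tan(128.5°) = sin 257° / (1 + cos 257°) = -1.257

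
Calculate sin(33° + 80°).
sin(33° + 80°) = sin 33° cos 80° + cos 33° sin 80° = 0.9205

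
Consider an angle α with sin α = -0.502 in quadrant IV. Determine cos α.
cos α = √(1 - sin²α) = 0.8649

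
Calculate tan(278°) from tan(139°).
tan(278°) = 2 tan 139° / (1 - tan²139°) = -7.115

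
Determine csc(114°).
csc(114°) = 1.095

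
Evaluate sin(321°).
sin(321°) = -0.6293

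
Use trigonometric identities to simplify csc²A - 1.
csc²A - 1 = cot²A (using Pythagorean identity)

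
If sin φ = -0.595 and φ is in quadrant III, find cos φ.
cos φ = -0.8037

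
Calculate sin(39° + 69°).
sin(39° + 69°) = sin 39° cos 69° + cos 39° sin 69° = 0.9511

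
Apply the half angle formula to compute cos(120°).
cos(120°) = -√((1 + cos 240°)/2) = -1/2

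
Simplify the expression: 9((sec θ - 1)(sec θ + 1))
9((sec θ - 1)(sec θ + 1)) = 9(tan²θ) (using Diff. of squares)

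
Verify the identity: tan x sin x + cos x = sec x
LHS = sin²x/cos x + cos x = (sin²x + cos²x)/cos x = 1/cos x = sec x = RHS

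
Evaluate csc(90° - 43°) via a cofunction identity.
csc(90° - 43°) = sec(43°) = 1.367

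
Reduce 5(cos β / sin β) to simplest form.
5(cos β / sin β) = 5(cot β) (using Quotient identity)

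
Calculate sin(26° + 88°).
sin(26° + 88°) = sin 26° cos 88° + cos 26° sin 88° = 0.9135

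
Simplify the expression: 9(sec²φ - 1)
9(sec²φ - 1) = 9(tan²φ) (using Pythagorean identity)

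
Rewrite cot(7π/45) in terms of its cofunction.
cot(7π/45) = tan(π/2 - 7π/45) = tan(31π/90)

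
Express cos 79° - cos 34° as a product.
cos 79° - cos 34° = -2 sin(56.5°) sin(22.5°)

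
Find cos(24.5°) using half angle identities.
cos(24.5°) = √((1 + cos 49°)/2) = 0.91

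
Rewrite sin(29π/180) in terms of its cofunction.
sin(29π/180) = cos(π/2 - 29π/180) = cos(61π/180)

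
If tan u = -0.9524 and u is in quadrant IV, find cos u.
cos u = 0.7241 (using tan²u + 1 = sec²u)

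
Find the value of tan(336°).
tan(336°) = -0.4452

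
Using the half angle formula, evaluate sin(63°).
sin(63°) = √((1 - cos 126°)/2) = 0.891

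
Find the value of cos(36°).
cos(36°) = 0.809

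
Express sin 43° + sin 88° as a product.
sin 43° + sin 88° = 2 sin(65.5°) cos(-22.5°)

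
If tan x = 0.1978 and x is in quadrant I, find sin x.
sin x = 0.194 (using tan²x + 1 = sec²x)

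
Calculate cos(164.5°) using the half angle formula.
cos(164.5°) = -√((1 + cos 329°)/2) = -0.9636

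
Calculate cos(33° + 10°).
cos(33° + 10°) = cos 33° cos 10° - sin 33° sin 10° = 0.7314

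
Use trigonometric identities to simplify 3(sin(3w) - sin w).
3(sin(3w) - sin w) = 3(2 cos(2w) sin w) (using Sum-to-product)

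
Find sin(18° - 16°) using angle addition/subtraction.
sin(18° - 16°) = sin 18° cos 16° - cos 18° sin 16° = 0.0349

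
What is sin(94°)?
sin(94°) = 0.9976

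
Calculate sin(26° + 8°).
sin(26° + 8°) = sin 26° cos 8° + cos 26° sin 8° = 0.5592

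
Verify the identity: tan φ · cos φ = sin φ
LHS = (sin φ/cos φ) · cos φ = sin φ = RHS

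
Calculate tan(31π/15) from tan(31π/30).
tan(31π/15) = 2 tan 31π/30 / (1 - tan²31π/30) = 0.2126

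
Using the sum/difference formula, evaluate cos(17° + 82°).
cos(17° + 82°) = cos 17° cos 82° - sin 17° sin 82° = -0.1564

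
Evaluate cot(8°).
cot(8°) = 7.115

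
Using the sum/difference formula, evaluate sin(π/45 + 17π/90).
sin(π/45 + 17π/90) = sin π/45 cos 17π/90 + cos π/45 sin 17π/90 = 0.6157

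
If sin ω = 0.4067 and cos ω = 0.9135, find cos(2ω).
cos(2ω) = cos²ω - sin²ω = 0.6691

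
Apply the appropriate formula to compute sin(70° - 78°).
sin(70° - 78°) = sin 70° cos 78° - cos 70° sin 78° = -0.1392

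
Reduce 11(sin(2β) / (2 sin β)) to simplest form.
11(sin(2β) / (2 sin β)) = 11(cos β) (using Double angle)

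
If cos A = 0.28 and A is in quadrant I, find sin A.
sin A = 0.96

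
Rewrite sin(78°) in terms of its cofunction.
sin(78°) = cos(90° - 78°) = cos(12°)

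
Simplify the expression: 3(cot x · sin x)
3(cot x · sin x) = 3(cos x) (using Quotient identity)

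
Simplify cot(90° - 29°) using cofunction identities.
cot(90° - 29°) = tan(29°)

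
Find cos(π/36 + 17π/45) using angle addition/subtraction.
cos(π/36 + 17π/45) = cos π/36 cos 17π/45 - sin π/36 sin 17π/45 = 0.2924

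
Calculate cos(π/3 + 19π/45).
cos(π/3 + 19π/45) = cos π/3 cos 19π/45 - sin π/3 sin 19π/45 = -0.7193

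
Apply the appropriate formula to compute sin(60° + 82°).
sin(60° + 82°) = sin 60° cos 82° + cos 60° sin 82° = 0.6157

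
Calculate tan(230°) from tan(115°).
tan(230°) = 2 tan 115° / (1 - tan²115°) = 1.192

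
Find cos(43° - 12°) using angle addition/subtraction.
cos(43° - 12°) = cos 43° cos 12° + sin 43° sin 12° = 0.8572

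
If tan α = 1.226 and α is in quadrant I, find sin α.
sin α = 0.7749 (using tan²α + 1 = sec²α)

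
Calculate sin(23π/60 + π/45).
sin(23π/60 + π/45) = sin 23π/60 cos π/45 + cos 23π/60 sin π/45 = 0.9563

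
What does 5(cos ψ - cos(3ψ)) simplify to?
5(cos ψ - cos(3ψ)) = 5(2 sin(2ψ) sin ψ) (using Sum-to-product)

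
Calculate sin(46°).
sin(46°) = 0.7193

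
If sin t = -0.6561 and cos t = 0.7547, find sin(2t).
sin(2t) = 2 sin t cos t = -0.9903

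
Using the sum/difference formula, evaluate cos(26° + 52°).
cos(26° + 52°) = cos 26° cos 52° - sin 26° sin 52° = 0.2079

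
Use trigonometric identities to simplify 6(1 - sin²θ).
6(1 - sin²θ) = 6(cos²θ) (using Pythagorean identity)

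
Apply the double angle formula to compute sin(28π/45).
sin(28π/45) = 2 sin 14π/45 cos 14π/45 = 0.9272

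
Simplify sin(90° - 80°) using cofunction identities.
sin(90° - 80°) = cos(80°)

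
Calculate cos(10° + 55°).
cos(10° + 55°) = cos 10° cos 55° - sin 10° sin 55° = 0.4226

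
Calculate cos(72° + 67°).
cos(72° + 67°) = cos 72° cos 67° - sin 72° sin 67° = -0.7547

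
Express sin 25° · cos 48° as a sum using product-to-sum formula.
sin 25° cos 48° = (1/2)[sin(25°+48°) + sin(25°-48°)]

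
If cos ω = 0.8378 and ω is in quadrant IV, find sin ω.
sin ω = -0.546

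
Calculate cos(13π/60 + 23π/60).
cos(13π/60 + 23π/60) = cos 13π/60 cos 23π/60 - sin 13π/60 sin 23π/60 = -0.309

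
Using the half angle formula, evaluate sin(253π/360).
sin(253π/360) = √((1 - cos 253π/180)/2) = 0.8039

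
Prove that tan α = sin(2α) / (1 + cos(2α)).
RHS = 2 sin α cos α / (2cos²α) = sin α/cos α = tan α = LHS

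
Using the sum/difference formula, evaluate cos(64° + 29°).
cos(64° + 29°) = cos 64° cos 29° - sin 64° sin 29° = -0.05234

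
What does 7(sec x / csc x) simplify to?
7(sec x / csc x) = 7(tan x) (using Reciprocal identities)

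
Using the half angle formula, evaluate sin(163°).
sin(163°) = √((1 - cos 326°)/2) = 0.2924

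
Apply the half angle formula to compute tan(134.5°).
tan(134.5°) = sin 269° / (1 + cos 269°) = -1.018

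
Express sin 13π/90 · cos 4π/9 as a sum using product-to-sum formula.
sin 13π/90 cos 4π/9 = (1/2)[sin(13π/90+4π/9) + sin(13π/90-4π/9)]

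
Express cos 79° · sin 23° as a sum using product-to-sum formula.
cos 79° sin 23° = (1/2)[sin(79°+23°) - sin(79°-23°)]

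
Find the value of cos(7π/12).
cos(7π/12) = -(√6-√2)/4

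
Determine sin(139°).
sin(139°) = 0.6561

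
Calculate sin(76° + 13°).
sin(76° + 13°) = sin 76° cos 13° + cos 76° sin 13° = 0.9998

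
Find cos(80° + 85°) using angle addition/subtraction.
cos(80° + 85°) = cos 80° cos 85° - sin 80° sin 85° = -(√6+√2)/4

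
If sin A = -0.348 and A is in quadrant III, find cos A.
cos A = -0.9375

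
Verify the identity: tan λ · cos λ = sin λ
LHS = (sin λ/cos λ) · cos λ = sin λ = RHS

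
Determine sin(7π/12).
sin(7π/12) = (√6+√2)/4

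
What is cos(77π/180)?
cos(77π/180) = 0.225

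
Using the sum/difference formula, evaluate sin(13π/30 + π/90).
sin(13π/30 + π/90) = sin 13π/30 cos π/90 + cos 13π/30 sin π/90 = 0.9848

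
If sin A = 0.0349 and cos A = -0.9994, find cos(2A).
cos(2A) = cos²A - sin²A = 0.9976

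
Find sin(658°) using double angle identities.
sin(658°) = 2 sin 329° cos 329° = -0.8829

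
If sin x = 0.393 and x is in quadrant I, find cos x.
cos x = 0.9195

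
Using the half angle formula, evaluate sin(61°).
sin(61°) = √((1 - cos 122°)/2) = 0.8746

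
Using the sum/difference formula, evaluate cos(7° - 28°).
cos(7° - 28°) = cos 7° cos 28° + sin 7° sin 28° = 0.9336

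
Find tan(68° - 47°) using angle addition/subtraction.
tan(68° - 47°) = (tan 68° - tan 47°)/(1 + tan 68° tan 47°) = 0.3839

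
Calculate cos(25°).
cos(25°) = 0.9063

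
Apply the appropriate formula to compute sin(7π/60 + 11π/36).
sin(7π/60 + 11π/36) = sin 7π/60 cos 11π/36 + cos 7π/60 sin 11π/36 = 0.9703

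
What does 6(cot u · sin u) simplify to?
6(cot u · sin u) = 6(cos u) (using Quotient identity)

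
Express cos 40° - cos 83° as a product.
cos 40° - cos 83° = -2 sin(61.5°) sin(-21.5°)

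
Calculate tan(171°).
tan(171°) = -0.1584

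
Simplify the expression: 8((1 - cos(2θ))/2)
8((1 - cos(2θ))/2) = 8(sin²θ) (using Power reduction)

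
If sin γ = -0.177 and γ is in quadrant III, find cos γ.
cos γ = -0.9842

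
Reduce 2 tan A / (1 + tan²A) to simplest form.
2 tan A / (1 + tan²A) = sin(2A) (using Double angle)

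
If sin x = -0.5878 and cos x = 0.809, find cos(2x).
cos(2x) = cos²x - sin²x = 0.309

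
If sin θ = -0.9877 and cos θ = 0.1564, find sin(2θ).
sin(2θ) = 2 sin θ cos θ = -0.309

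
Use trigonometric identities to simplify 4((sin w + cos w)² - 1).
4((sin w + cos w)² - 1) = 4(sin(2w)) (using Pythagorean + double angle)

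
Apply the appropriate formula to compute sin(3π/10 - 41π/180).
sin(3π/10 - 41π/180) = sin 3π/10 cos 41π/180 - cos 3π/10 sin 41π/180 = 0.225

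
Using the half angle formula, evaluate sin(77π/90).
sin(77π/90) = √((1 - cos 77π/45)/2) = 0.4384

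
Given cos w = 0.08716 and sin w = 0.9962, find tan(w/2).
tan(w/2) = sin w / (1 + cos w) = 0.9163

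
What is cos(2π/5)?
cos(2π/5) = 0.309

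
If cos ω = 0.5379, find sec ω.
sec ω = 1/cos ω = 1.859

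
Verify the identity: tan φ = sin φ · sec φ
RHS = sin φ · (1/cos φ) = sin φ/cos φ = tan φ = LHS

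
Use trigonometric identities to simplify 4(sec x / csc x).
4(sec x / csc x) = 4(tan x) (using Reciprocal identities)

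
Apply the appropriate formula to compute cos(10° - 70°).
cos(10° - 70°) = cos 10° cos 70° + sin 10° sin 70° = 1/2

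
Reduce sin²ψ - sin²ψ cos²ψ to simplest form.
sin²ψ - sin²ψ cos²ψ = sin⁴ψ (using Factoring)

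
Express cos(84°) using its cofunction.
cos(84°) = sin(90° - 84°) = sin(6°)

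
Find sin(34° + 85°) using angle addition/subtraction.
sin(34° + 85°) = sin 34° cos 85° + cos 34° sin 85° = 0.8746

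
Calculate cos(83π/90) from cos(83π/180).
cos(83π/90) = cos²83π/180 - sin²83π/180 = -0.9703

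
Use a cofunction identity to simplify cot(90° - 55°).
cot(90° - 55°) = tan(55°)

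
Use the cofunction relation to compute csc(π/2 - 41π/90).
csc(π/2 - 41π/90) = sec(41π/90) = 7.185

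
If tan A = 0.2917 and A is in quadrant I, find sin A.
sin A = 0.28 (using tan²A + 1 = sec²A)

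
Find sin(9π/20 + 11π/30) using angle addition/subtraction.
sin(9π/20 + 11π/30) = sin 9π/20 cos 11π/30 + cos 9π/20 sin 11π/30 = 0.5446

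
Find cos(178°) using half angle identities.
cos(178°) = -√((1 + cos 356°)/2) = -0.9994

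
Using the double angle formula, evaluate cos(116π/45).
cos(116π/45) = cos²58π/45 - sin²58π/45 = -0.2419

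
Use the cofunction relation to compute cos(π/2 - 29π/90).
cos(π/2 - 29π/90) = sin(29π/90) = 0.848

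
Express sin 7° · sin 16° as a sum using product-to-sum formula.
sin 7° sin 16° = (1/2)[cos(7°-16°) - cos(7°+16°)]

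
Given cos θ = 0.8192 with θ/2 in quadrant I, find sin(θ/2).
sin(θ/2) = ±√((1 - cos θ)/2); positive since θ/2 ∈ QI, so sin(θ/2) = 0.3007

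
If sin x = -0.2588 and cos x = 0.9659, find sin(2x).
sin(2x) = 2 sin x cos x = -0.4999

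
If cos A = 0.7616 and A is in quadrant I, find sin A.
sin A = 0.648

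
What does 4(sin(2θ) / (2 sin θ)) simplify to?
4(sin(2θ) / (2 sin θ)) = 4(cos θ) (using Double angle)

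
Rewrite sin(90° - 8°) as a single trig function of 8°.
sin(90° - 8°) = cos(8°)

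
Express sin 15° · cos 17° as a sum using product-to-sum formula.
sin 15° cos 17° = (1/2)[sin(15°+17°) + sin(15°-17°)]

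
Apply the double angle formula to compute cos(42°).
cos(42°) = 2cos²21° - 1 = 0.7431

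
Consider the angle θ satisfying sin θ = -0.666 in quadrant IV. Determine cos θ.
cos θ = √(1 - sin²θ) = 0.746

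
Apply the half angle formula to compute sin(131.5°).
sin(131.5°) = √((1 - cos 263°)/2) = 0.749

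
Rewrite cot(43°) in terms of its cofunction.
cot(43°) = tan(90° - 43°) = tan(47°)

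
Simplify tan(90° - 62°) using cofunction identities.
tan(90° - 62°) = cot(62°)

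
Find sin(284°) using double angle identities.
sin(284°) = 2 sin 142° cos 142° = -0.9703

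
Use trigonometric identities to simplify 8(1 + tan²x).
8(1 + tan²x) = 8(sec²x) (using Pythagorean identity)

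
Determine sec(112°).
sec(112°) = -2.669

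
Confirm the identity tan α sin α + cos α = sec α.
LHS = sin²α/cos α + cos α = (sin²α + cos²α)/cos α = 1/cos α = sec α = RHS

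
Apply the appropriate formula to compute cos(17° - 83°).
cos(17° - 83°) = cos 17° cos 83° + sin 17° sin 83° = 0.4067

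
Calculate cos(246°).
cos(246°) = -0.4067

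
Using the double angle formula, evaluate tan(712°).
tan(712°) = 2 tan 356° / (1 - tan²356°) = -0.1405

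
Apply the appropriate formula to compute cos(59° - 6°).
cos(59° - 6°) = cos 59° cos 6° + sin 59° sin 6° = 0.6018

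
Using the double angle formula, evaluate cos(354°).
cos(354°) = cos²177° - sin²177° = 0.9945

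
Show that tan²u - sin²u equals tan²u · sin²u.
LHS = sin²u/cos²u - sin²u = sin²u(1/cos²u - 1) = sin²u · (1 - cos²u)/cos²u = sin²u · sin²u/cos²u = sin²u · tan²u = RHS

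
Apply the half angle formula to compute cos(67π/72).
cos(67π/72) = -√((1 + cos 67π/36)/2) = -0.9763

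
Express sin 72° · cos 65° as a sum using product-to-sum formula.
sin 72° cos 65° = (1/2)[sin(72°+65°) + sin(72°-65°)]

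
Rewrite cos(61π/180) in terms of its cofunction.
cos(61π/180) = sin(π/2 - 61π/180) = sin(29π/180)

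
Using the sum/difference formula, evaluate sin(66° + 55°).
sin(66° + 55°) = sin 66° cos 55° + cos 66° sin 55° = 0.8572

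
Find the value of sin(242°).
sin(242°) = -0.8829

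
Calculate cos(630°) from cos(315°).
cos(630°) = cos²315° - sin²315° = 0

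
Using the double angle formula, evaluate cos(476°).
cos(476°) = cos²238° - sin²238° = -0.4384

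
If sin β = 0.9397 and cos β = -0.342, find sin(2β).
sin(2β) = 2 sin β cos β = -0.6428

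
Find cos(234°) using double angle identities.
cos(234°) = cos²117° - sin²117° = -0.5878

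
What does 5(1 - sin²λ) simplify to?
5(1 - sin²λ) = 5(cos²λ) (using Pythagorean identity)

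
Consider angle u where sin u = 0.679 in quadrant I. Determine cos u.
cos u = √(1 - sin²u) = 0.7341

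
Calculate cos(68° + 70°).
cos(68° + 70°) = cos 68° cos 70° - sin 68° sin 70° = -0.7431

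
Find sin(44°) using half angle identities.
sin(44°) = √((1 - cos 88°)/2) = 0.6947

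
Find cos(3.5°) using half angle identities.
cos(3.5°) = √((1 + cos 7°)/2) = 0.9981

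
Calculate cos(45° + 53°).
cos(45° + 53°) = cos 45° cos 53° - sin 45° sin 53° = -0.1392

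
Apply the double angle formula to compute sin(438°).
sin(438°) = 2 sin 219° cos 219° = 0.9781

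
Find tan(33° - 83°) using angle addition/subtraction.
tan(33° - 83°) = (tan 33° - tan 83°)/(1 + tan 33° tan 83°) = -1.192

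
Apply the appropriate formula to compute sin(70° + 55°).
sin(70° + 55°) = sin 70° cos 55° + cos 70° sin 55° = 0.8192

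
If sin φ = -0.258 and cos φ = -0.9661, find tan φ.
tan φ = sin φ / cos φ = 0.2671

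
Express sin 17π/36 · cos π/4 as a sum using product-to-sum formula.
sin 17π/36 cos π/4 = (1/2)[sin(17π/36+π/4) + sin(17π/36-π/4)]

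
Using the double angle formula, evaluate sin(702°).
sin(702°) = 2 sin 351° cos 351° = -0.309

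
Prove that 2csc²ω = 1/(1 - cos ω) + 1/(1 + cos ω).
RHS = [(1 + cos ω) + (1 - cos ω)] / [(1 - cos ω)(1 + cos ω)] = 2/(1 - cos²ω) = 2/sin²ω = 2csc²ω = LHS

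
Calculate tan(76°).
tan(76°) = 4.011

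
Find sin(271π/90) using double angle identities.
sin(271π/90) = 2 sin 271π/180 cos 271π/180 = -0.0349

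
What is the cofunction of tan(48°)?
tan(48°) = cot(90° - 48°) = cot(42°)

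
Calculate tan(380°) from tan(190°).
tan(380°) = 2 tan 190° / (1 - tan²190°) = 0.364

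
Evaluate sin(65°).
sin(65°) = 0.9063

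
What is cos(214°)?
cos(214°) = -0.829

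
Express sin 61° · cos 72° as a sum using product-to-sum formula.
sin 61° cos 72° = (1/2)[sin(61°+72°) + sin(61°-72°)]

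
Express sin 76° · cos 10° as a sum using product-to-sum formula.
sin 76° cos 10° = (1/2)[sin(76°+10°) + sin(76°-10°)]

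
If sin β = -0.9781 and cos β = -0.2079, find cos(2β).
cos(2β) = cos²β - sin²β = -0.9135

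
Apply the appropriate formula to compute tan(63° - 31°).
tan(63° - 31°) = (tan 63° - tan 31°)/(1 + tan 63° tan 31°) = 0.6249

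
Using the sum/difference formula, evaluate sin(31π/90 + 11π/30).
sin(31π/90 + 11π/30) = sin 31π/90 cos 11π/30 + cos 31π/90 sin 11π/30 = 0.788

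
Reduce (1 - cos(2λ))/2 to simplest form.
(1 - cos(2λ))/2 = sin²λ (using Power reduction)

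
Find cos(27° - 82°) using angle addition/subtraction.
cos(27° - 82°) = cos 27° cos 82° + sin 27° sin 82° = 0.5736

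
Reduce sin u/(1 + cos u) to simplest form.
sin u/(1 + cos u) = tan(u/2) (using Half angle)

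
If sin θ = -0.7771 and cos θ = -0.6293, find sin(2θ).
sin(2θ) = 2 sin θ cos θ = 0.9781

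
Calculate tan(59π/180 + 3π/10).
tan(59π/180 + 3π/10) = (tan 59π/180 + tan 3π/10)/(1 - tan 59π/180 tan 3π/10) = -2.356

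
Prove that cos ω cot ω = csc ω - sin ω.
RHS = 1/sin ω - sin ω = (1 - sin²ω)/sin ω = cos²ω/sin ω = cos ω · (cos ω/sin ω) = cos ω cot ω = LHS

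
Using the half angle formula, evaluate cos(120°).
cos(120°) = -√((1 + cos 240°)/2) = -1/2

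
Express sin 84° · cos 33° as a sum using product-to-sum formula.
sin 84° cos 33° = (1/2)[sin(84°+33°) + sin(84°-33°)]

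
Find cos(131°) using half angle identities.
cos(131°) = -√((1 + cos 262°)/2) = -0.6561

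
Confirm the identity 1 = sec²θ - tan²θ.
RHS = 1/cos²θ - sin²θ/cos²θ = (1 - sin²θ)/cos²θ = cos²θ/cos²θ = 1 = LHS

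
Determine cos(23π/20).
cos(23π/20) = -0.891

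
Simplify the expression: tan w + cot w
tan w + cot w = sec w csc w (using Quotient identities)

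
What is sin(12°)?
sin(12°) = 0.2079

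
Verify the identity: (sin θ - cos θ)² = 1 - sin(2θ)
LHS = sin²θ - 2 sin θ cos θ + cos²θ = (sin²θ + cos²θ) - 2 sin θ cos θ = 1 - sin(2θ) = RHS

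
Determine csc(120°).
csc(120°) = 2√3/3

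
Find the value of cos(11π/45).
cos(11π/45) = 0.7193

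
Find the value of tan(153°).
tan(153°) = -0.5095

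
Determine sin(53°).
sin(53°) = 0.7986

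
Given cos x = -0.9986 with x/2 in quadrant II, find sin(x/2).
sin(x/2) = ±√((1 - cos x)/2); positive since x/2 ∈ QII, so sin(x/2) = 0.9996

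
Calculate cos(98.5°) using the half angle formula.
cos(98.5°) = -√((1 + cos 197°)/2) = -0.1478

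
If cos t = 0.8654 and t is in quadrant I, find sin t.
sin t = 0.5011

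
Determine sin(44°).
sin(44°) = 0.6947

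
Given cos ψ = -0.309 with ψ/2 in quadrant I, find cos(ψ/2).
cos(ψ/2) = ±√((1 + cos ψ)/2); positive since ψ/2 ∈ QI, so cos(ψ/2) = 0.5878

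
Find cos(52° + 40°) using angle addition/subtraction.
cos(52° + 40°) = cos 52° cos 40° - sin 52° sin 40° = -0.0349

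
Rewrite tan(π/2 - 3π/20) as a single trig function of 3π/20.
tan(π/2 - 3π/20) = cot(3π/20)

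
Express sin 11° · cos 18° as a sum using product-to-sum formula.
sin 11° cos 18° = (1/2)[sin(11°+18°) + sin(11°-18°)]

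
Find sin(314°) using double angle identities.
sin(314°) = 2 sin 157° cos 157° = -0.7193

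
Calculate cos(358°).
cos(358°) = 0.9994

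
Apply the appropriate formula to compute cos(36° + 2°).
cos(36° + 2°) = cos 36° cos 2° - sin 36° sin 2° = 0.788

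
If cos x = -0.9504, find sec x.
sec x = 1/cos x = -1.052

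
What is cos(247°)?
cos(247°) = -0.3907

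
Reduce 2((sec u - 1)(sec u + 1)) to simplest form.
2((sec u - 1)(sec u + 1)) = 2(tan²u) (using Diff. of squares)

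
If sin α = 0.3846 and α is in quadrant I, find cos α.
cos α = 0.9231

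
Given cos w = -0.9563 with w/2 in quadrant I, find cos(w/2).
cos(w/2) = ±√((1 + cos w)/2); positive since w/2 ∈ QI, so cos(w/2) = 0.1478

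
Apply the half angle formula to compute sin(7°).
sin(7°) = √((1 - cos 14°)/2) = 0.1219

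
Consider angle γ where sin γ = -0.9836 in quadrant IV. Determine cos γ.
cos γ = √(1 - sin²γ) = 0.1804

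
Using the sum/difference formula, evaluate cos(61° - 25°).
cos(61° - 25°) = cos 61° cos 25° + sin 61° sin 25° = 0.809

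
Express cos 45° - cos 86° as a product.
cos 45° - cos 86° = -2 sin(65.5°) sin(-20.5°)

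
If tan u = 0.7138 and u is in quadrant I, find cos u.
cos u = 0.8139 (using tan²u + 1 = sec²u)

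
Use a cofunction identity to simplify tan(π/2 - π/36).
tan(π/2 - π/36) = cot(π/36)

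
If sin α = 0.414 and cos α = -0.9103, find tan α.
tan α = sin α / cos α = -0.4548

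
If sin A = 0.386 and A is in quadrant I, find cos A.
cos A = 0.9225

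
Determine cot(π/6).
cot(π/6) = √3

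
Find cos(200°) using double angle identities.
cos(200°) = cos²100° - sin²100° = -0.9397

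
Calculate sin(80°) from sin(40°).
sin(80°) = 2 sin 40° cos 40° = 0.9848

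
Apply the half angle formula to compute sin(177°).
sin(177°) = √((1 - cos 354°)/2) = 0.05234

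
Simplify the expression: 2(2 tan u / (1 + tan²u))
2(2 tan u / (1 + tan²u)) = 2(sin(2u)) (using Double angle)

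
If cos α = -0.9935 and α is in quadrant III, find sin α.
sin α = -0.1138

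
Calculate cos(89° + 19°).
cos(89° + 19°) = cos 89° cos 19° - sin 89° sin 19° = -0.309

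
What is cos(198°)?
cos(198°) = -0.9511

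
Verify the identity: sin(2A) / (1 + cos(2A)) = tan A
LHS = 2 sin A cos A / (2cos²A) = sin A/cos A = tan A = RHS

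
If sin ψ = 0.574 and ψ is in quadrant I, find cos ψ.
cos ψ = 0.8189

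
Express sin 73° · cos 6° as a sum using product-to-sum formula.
sin 73° cos 6° = (1/2)[sin(73°+6°) + sin(73°-6°)]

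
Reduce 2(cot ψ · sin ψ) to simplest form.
2(cot ψ · sin ψ) = 2(cos ψ) (using Quotient identity)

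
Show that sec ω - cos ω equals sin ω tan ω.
LHS = 1/cos ω - cos ω = (1 - cos²ω)/cos ω = sin²ω/cos ω = sin ω · (sin ω/cos ω) = sin ω tan ω = RHS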